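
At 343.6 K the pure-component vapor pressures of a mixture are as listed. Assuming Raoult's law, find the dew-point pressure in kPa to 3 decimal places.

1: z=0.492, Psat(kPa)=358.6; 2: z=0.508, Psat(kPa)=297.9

At the dew point ψ → 1, so Σzᵢ/Kᵢ = 1 with Kᵢ = Pᵢˢᵃᵗ/P ⇒ 1/P = Σzᵢ/Pᵢˢᵃᵗ.
1/P = 0.492/358.6 + 0.508/297.9 = 0.003077 ⇒ P = 324.963 kPa

Pdew = 324.963 kPa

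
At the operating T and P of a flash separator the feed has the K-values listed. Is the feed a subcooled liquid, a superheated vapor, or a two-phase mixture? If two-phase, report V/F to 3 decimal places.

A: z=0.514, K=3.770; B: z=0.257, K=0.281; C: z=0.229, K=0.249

ΣzᵢKᵢ = 2.067; Σzᵢ/Kᵢ = 1.971.
Both exceed 1, so a two-phase solution exists.
Material balance + equilibrium reduce to Σ zᵢ(Kᵢ−1)/(1+ψ(Kᵢ−1)) = 0.
Newton iteration, ψ⁰ = 0.69:
  ψ = 0.690: g = -0.2346, g' = -1.545 → ψ = 0.538
  ψ = 0.538: g = -0.0184, g' = -1.353 → ψ = 0.525
Converged at ψ = 0.525.

two-phase, V/F = 0.525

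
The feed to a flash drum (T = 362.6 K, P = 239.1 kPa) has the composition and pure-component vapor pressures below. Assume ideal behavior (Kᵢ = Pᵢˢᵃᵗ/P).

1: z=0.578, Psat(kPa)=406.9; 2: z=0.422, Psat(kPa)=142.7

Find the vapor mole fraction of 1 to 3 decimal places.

Raoult's law: Kᵢ = Pᵢˢᵃᵗ/P = Pᵢˢᵃᵗ/239.1.
  K_1 = 406.9/239.1 = 1.70180, K_2 = 142.7/239.1 = 0.59682
Let β = V/F and solve Σ zᵢ(Kᵢ−1)/(1+β(Kᵢ−1)) = 0.
g(0) = ΣzᵢKᵢ − 1 = 0.235 and g(1) = 1 − Σzᵢ/Kᵢ = -0.047, so a root lies in (0, 1).
Newton–Raphson from β = 0.5:
  β = 0.500: g = 0.0872, g' = -0.264 → β = 0.831
  β = 0.831: g = 0.0004, g' = -0.269 → β = 0.832
Converged at β = 0.832.
Compositions from xᵢ = zᵢ/(1+β(Kᵢ−1)), yᵢ = Kᵢxᵢ:
  1: x = 0.365, y = 0.621
  2: x = 0.635, y = 0.379

y_1 = 0.621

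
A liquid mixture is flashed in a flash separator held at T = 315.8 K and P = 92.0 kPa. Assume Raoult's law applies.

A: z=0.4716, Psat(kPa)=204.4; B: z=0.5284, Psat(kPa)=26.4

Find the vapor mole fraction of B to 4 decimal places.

y_B = 0.1812

Raoult's law: Kᵢ = Pᵢˢᵃᵗ/P = Pᵢˢᵃᵗ/92.0.
  K_A = 204.4/92.0 = 2.221739, K_B = 26.4/92.0 = 0.286957
Rachford–Rice: g(V/F) = Σ zᵢ(Kᵢ−1)/(1+V/F(Kᵢ−1)) = 0.
g(0) = ΣzᵢKᵢ − 1 = 0.1994 and g(1) = 1 − Σzᵢ/Kᵢ = -1.0537, so a root lies in (0, 1).
Binary case is linear: z₁(K₁−1)(1+V/F(K₂−1)) + z₂(K₂−1)(1+V/F(K₁−1)) = 0
⇒ V/F = [z₁(K₁−1)+z₂(K₂−1)] / [−(K₁−1)(K₂−1)] = 0.19940/0.87115 = 0.2289
Compositions from xᵢ = zᵢ/(1+V/F(Kᵢ−1)), yᵢ = Kᵢxᵢ:
  A: x = 0.3685, y = 0.8188
  B: x = 0.6315, y = 0.1812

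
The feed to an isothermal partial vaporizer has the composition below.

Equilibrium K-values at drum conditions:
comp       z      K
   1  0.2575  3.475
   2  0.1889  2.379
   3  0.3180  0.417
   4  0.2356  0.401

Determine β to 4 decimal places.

Rachford–Rice: g(β) = Σ zᵢ(Kᵢ−1)/(1+β(Kᵢ−1)) = 0.
Feasibility: ΣzᵢKᵢ = 1.5713, Σzᵢ/Kᵢ = 1.5036 — both > 1, two phases present.
Iterate (Newton) starting at β = 0.5:
  β = 0.5000: g = -0.02412, g' = -0.8285 → β = 0.4709
  β = 0.4709: g = 0.00013, g' = -0.8378 → β = 0.4710
Converged at β = 0.4710.

β = 0.4710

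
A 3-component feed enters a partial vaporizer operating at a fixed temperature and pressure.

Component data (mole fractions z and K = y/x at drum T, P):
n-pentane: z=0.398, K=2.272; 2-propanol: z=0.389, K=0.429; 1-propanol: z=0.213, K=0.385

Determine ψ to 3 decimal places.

Iterate (Newton) starting at ψ = 0.5:
  ψ = 0.500: g = -0.1906, g' = -0.657 → ψ = 0.210
  ψ = 0.210: g = -0.0032, g' = -0.671 → ψ = 0.205
Converged at ψ = 0.205.

ψ = 0.205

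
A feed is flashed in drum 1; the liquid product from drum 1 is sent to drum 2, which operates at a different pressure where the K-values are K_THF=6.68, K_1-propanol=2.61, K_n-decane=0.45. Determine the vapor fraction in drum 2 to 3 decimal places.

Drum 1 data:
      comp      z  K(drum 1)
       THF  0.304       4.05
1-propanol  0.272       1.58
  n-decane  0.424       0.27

V/F (drum 2) = 0.339

Drum 1:
Material balance + equilibrium reduce to Σ zᵢ(Kᵢ−1)/(1+ψ₁(Kᵢ−1)) = 0.
Check two-phase: ΣzᵢKᵢ = 1.775 > 1 and Σzᵢ/Kᵢ = 1.818 > 1, so g(0) = 0.775 > 0 and g(1) = -0.818 < 0.
Newton–Raphson from ψ₁ = 0.5:
  ψ₁ = 0.500: g = 0.0021, g' = -1.059 → ψ₁ = 0.502
Converged at ψ₁ = 0.502.
Drum-1 compositions:
  THF: x = 0.120, y = 0.486
  1-propanol: x = 0.211, y = 0.333
  n-decane: x = 0.669, y = 0.181
Drum-2 feed = drum-1 liquid: z₂ = (0.1201, 0.2107, 0.6692).
Drum 2:
Let ψ₂ = V/F and solve Σ zᵢ(Kᵢ−1)/(1+ψ₂(Kᵢ−1)) = 0.
Feasibility: ΣzᵢKᵢ = 1.653, Σzᵢ/Kᵢ = 1.586 — both > 1, two phases present.
Newton iteration, ψ₂⁰ = 0.5:
  ψ₂ = 0.500: g = -0.1421, g' = -0.816 → ψ₂ = 0.326
  ψ₂ = 0.326: g = 0.0134, g' = -1.012 → ψ₂ = 0.339
Converged at ψ₂ = 0.339.
  THF: x = 0.041, y = 0.274
  1-propanol: x = 0.136, y = 0.356
  n-decane: x = 0.823, y = 0.370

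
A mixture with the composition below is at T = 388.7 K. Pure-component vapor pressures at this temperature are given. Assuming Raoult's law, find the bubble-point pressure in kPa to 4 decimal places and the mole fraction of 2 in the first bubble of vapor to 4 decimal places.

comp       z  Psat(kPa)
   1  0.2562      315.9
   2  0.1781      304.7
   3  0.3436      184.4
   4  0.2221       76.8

At the bubble point ψ → 0, so ΣzᵢKᵢ = 1 with Kᵢ = Pᵢˢᵃᵗ/P ⇒ P = ΣzᵢPᵢˢᵃᵗ.
P = 0.2562·315.9 + 0.1781·304.7 + 0.3436·184.4 + 0.2221·76.8 = 215.6178 kPa
yᵢ = zᵢPᵢˢᵃᵗ/P ⇒ y_2 = 0.1781·304.7/215.6178 = 0.2517

Pbub = 215.6178 kPa, y_2 = 0.2517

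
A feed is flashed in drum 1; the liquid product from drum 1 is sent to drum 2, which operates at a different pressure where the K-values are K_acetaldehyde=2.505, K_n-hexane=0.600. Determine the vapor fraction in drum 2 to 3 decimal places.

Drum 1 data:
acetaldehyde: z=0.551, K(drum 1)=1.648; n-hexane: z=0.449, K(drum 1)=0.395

Drum 1:
Let ψ₁ = V/F and solve Σ zᵢ(Kᵢ−1)/(1+ψ₁(Kᵢ−1)) = 0.
Check two-phase: ΣzᵢKᵢ = 1.085 > 1 and Σzᵢ/Kᵢ = 1.471 > 1, so g(0) = 0.085 > 0 and g(1) = -0.471 < 0.
Newton–Raphson from ψ₁ = 0.55:
  ψ₁ = 0.550: g = -0.1439, g' = -0.495 → ψ₁ = 0.259
  ψ₁ = 0.259: g = -0.0165, g' = -0.401 → ψ₁ = 0.218
Converged at ψ₁ = 0.218.
Drum-1 compositions:
  acetaldehyde: x = 0.483, y = 0.796
  n-hexane: x = 0.517, y = 0.204
Drum-2 feed = drum-1 liquid: z₂ = (0.4828, 0.5172).
Drum 2:
Binary case is linear: z₁(K₁−1)(1+ψ₂(K₂−1)) + z₂(K₂−1)(1+ψ₂(K₁−1)) = 0
⇒ ψ₂ = [z₁(K₁−1)+z₂(K₂−1)] / [−(K₁−1)(K₂−1)] = 0.5198/0.6020 = 0.863
  acetaldehyde: x = 0.210, y = 0.526
  n-hexane: x = 0.790, y = 0.474

V/F (drum 2) = 0.863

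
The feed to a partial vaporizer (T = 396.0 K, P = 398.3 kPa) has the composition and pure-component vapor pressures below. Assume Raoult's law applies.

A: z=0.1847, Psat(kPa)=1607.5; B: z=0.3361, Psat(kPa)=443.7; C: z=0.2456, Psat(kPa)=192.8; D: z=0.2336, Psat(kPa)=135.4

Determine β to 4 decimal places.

Raoult's law: Kᵢ = Pᵢˢᵃᵗ/P = Pᵢˢᵃᵗ/398.3.
  K_A = 1607.5/398.3 = 4.035903, K_B = 443.7/398.3 = 1.113984, K_C = 192.8/398.3 = 0.484057, K_D = 135.4/398.3 = 0.339945
Newton iteration, β⁰ = 0.5:
  β = 0.5000: g = -0.14197, g' = -0.6179 → β = 0.2702
  β = 0.2702: g = 0.01029, g' = -0.7569 → β = 0.2838
  β = 0.2838: g = 0.00012, g' = -0.7391 → β = 0.2840
Converged at β = 0.2840.

β = 0.2840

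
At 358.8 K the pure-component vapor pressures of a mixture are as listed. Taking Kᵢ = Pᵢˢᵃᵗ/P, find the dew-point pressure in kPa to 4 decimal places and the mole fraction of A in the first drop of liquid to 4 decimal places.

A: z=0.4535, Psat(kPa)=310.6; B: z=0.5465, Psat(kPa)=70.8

At the dew point ψ → 1, so Σzᵢ/Kᵢ = 1 with Kᵢ = Pᵢˢᵃᵗ/P ⇒ 1/P = Σzᵢ/Pᵢˢᵃᵗ.
1/P = 0.4535/310.6 + 0.5465/70.8 = 0.0091790 ⇒ P = 108.9443 kPa
xᵢ = zᵢP/Pᵢˢᵃᵗ ⇒ x_A = 0.4535·108.9443/310.6 = 0.1591

Pdew = 108.9443 kPa, x_A = 0.1591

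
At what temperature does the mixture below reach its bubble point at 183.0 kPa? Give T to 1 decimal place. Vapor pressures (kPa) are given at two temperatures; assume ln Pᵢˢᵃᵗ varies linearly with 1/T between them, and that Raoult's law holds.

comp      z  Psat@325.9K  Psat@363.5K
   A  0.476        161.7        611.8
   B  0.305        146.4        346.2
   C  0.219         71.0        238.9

T = 334.4 K

Bubble-point temperature: ΣzᵢPᵢˢᵃᵗ(T) = P. Interpolate ln Pᵢˢᵃᵗ = aᵢ + bᵢ/T.
  T = 325.9 K: ΣzᵢPᵢˢᵃᵗ = 137.17 kPa
  T = 363.5 K: ΣzᵢPᵢˢᵃᵗ = 449.13 kPa
  T = 344.7 K: ΣzᵢPᵢˢᵃᵗ = 255.03 kPa
  T = 335.3 K: ΣzᵢPᵢˢᵃᵗ = 188.38 kPa
  T = 330.6 K: ΣzᵢPᵢˢᵃᵗ = 161.04 kPa
  T = 333.0 K: ΣzᵢPᵢˢᵃᵗ = 174.55 kPa
Interpolating between 333.0 K and 335.3 K gives T ≈ 334.4 K.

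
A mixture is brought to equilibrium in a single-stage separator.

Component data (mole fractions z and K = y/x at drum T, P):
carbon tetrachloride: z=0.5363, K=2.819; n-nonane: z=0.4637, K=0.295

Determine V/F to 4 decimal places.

V/F = 0.5058

Binary case is linear: z₁(K₁−1)(1+V/F(K₂−1)) + z₂(K₂−1)(1+V/F(K₁−1)) = 0
⇒ V/F = [z₁(K₁−1)+z₂(K₂−1)] / [−(K₁−1)(K₂−1)] = 0.64862/1.28240 = 0.5058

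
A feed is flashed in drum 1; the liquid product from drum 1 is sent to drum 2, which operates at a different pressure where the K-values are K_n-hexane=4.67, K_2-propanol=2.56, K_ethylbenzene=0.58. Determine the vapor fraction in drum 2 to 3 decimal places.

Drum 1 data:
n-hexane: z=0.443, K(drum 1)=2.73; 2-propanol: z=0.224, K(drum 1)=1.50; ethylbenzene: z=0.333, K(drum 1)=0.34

V/F (drum 2) = 0.597

Drum 1:
Let ψ₁ = V/F and solve Σ zᵢ(Kᵢ−1)/(1+ψ₁(Kᵢ−1)) = 0.
Check two-phase: ΣzᵢKᵢ = 1.659 > 1 and Σzᵢ/Kᵢ = 1.291 > 1, so g(0) = 0.659 > 0 and g(1) = -0.291 < 0.
Newton iteration, ψ₁⁰ = 0.4:
  ψ₁ = 0.400: g = 0.2477, g' = -0.770 → ψ₁ = 0.722
  ψ₁ = 0.722: g = 0.0034, g' = -0.821 → ψ₁ = 0.726
Converged at ψ₁ = 0.726.
Drum-1 compositions:
  n-hexane: x = 0.196, y = 0.536
  2-propanol: x = 0.164, y = 0.247
  ethylbenzene: x = 0.639, y = 0.217
Drum-2 feed = drum-1 liquid: z₂ = (0.1964, 0.1643, 0.6393).
Drum 2:
Rachford–Rice: g(ψ₂) = Σ zᵢ(Kᵢ−1)/(1+ψ₂(Kᵢ−1)) = 0.
Feasibility: ΣzᵢKᵢ = 1.709, Σzᵢ/Kᵢ = 1.208 — both > 1, two phases present.
Newton iteration, ψ₂⁰ = 0.5:
  ψ₂ = 0.500: g = 0.0584, g' = -0.636 → ψ₂ = 0.592
  ψ₂ = 0.592: g = 0.0032, g' = -0.571 → ψ₂ = 0.597
Converged at ψ₂ = 0.597.
  n-hexane: x = 0.062, y = 0.287
  2-propanol: x = 0.085, y = 0.218
  ethylbenzene: x = 0.853, y = 0.495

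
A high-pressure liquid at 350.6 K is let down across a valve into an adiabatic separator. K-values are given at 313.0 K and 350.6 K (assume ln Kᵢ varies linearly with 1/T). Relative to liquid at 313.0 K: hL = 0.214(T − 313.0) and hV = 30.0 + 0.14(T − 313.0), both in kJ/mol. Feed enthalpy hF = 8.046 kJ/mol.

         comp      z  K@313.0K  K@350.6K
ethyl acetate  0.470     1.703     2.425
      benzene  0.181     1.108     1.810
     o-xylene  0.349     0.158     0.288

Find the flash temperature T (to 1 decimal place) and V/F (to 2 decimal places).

Adiabatic flash: solve Rachford–Rice at each trial T, then check hF = ψ·hV(T) + (1−ψ)·hL(T).
  T = 313.0 K: K = (1.703, 1.108, 0.158), RR gives ψ = 0.114, H_out = 3.429 kJ/mol
  T = 350.6 K: K = (2.425, 1.810, 0.288), RR gives ψ = 0.629, H_out = 25.175 kJ/mol
  T = 331.8 K: K = (2.053, 1.436, 0.217), RR gives ψ = 0.423, H_out = 16.137 kJ/mol
  T = 322.4 K: K = (1.875, 1.266, 0.186), RR gives ψ = 0.291, H_out = 10.547 kJ/mol
  T = 317.7 K: K = (1.788, 1.186, 0.172), RR gives ψ = 0.210, H_out = 7.241 kJ/mol
  T = 320.0 K: K = (1.830, 1.225, 0.179), RR gives ψ = 0.252, H_out = 8.913 kJ/mol
Linear interpolation between T = 317.7 (H_out = 7.241) and T = 320.0 (H_out = 8.913) on hF = 8.046 gives T ≈ 318.8 K, at which ψ = 0.23.

T = 318.8 K, V/F = 0.23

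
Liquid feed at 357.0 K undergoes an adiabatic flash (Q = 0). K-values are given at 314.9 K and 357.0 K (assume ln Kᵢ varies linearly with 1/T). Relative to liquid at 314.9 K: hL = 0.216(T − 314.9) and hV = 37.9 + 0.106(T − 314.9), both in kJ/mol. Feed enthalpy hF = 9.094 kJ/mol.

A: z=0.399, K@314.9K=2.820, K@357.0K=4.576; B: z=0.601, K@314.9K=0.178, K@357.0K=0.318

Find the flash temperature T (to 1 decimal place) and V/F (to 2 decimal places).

Adiabatic flash: solve Rachford–Rice at each trial T, then check hF = ψ·hV(T) + (1−ψ)·hL(T).
  T = 314.9 K: K = (2.820, 0.178), RR gives ψ = 0.155, H_out = 5.881 kJ/mol
  T = 357.0 K: K = (4.576, 0.318), RR gives ψ = 0.417, H_out = 22.966 kJ/mol
  T = 335.9 K: K = (3.645, 0.242), RR gives ψ = 0.299, H_out = 15.186 kJ/mol
  T = 325.4 K: K = (3.219, 0.209), RR gives ψ = 0.233, H_out = 10.844 kJ/mol
  T = 320.1 K: K = (3.014, 0.193), RR gives ψ = 0.196, H_out = 8.438 kJ/mol
  T = 322.8 K: K = (3.118, 0.201), RR gives ψ = 0.215, H_out = 9.686 kJ/mol
  T = 321.5 K: K = (3.068, 0.197), RR gives ψ = 0.206, H_out = 9.091 kJ/mol
Linear interpolation between T = 321.5 (H_out = 9.091) and T = 322.8 (H_out = 9.686) on hF = 9.094 gives T ≈ 321.5 K, at which ψ = 0.21.

T = 321.5 K, V/F = 0.21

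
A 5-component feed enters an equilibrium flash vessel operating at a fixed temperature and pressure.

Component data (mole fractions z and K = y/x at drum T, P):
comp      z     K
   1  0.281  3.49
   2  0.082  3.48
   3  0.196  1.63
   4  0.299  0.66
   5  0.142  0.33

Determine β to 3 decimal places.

Rachford–Rice: g(β) = Σ zᵢ(Kᵢ−1)/(1+β(Kᵢ−1)) = 0.
g(0) = ΣzᵢKᵢ − 1 = 0.830 and g(1) = 1 − Σzᵢ/Kᵢ = -0.108, so a root lies in (0, 1).
Iterate (Newton) starting at β = 0.5:
  β = 0.500: g = 0.2308, g' = -0.685 → β = 0.837
  β = 0.837: g = 0.0153, g' = -0.668 → β = 0.860
  β = 0.860: g = -0.0002, g' = -0.684 → β = 0.859
Converged at β = 0.859.

β = 0.859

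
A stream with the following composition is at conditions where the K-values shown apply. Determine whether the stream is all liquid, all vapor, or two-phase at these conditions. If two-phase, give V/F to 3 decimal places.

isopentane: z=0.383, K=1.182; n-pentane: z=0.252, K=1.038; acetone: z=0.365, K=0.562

ΣzᵢKᵢ = 0.919; Σzᵢ/Kᵢ = 1.216.
Since ΣzᵢKᵢ < 1 the mixture is below its bubble point — single liquid phase.

all liquid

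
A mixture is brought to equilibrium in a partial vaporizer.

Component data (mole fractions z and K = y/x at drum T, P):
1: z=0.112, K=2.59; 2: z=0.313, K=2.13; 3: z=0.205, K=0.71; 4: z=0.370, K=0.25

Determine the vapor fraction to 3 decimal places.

ψ = 0.247

Let ψ = V/F and solve Σ zᵢ(Kᵢ−1)/(1+ψ(Kᵢ−1)) = 0.
g(0) = ΣzᵢKᵢ − 1 = 0.195 and g(1) = 1 − Σzᵢ/Kᵢ = -0.959, so a root lies in (0, 1).
Iterate (Newton) starting at ψ = 0.5:
  ψ = 0.500: g = -0.1883, g' = -0.807 → ψ = 0.267
  ψ = 0.267: g = -0.0145, g' = -0.721 → ψ = 0.247
Converged at ψ = 0.247.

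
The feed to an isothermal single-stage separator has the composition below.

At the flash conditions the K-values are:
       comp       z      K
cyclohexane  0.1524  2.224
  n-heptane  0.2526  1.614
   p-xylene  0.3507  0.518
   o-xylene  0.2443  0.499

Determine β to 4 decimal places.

β = 0.1139

Iterate (Newton) starting at β = 0.5:
  β = 0.5000: g = -0.15163, g' = -0.3942 → β = 0.1154
  β = 0.1154: g = -0.00059, g' = -0.4188 → β = 0.1139
Converged at β = 0.1139.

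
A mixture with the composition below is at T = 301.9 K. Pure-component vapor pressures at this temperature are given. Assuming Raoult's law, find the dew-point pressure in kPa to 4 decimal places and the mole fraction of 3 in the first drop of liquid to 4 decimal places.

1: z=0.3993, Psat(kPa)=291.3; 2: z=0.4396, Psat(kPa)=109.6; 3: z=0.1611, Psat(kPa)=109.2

At the dew point ψ → 1, so Σzᵢ/Kᵢ = 1 with Kᵢ = Pᵢˢᵃᵗ/P ⇒ 1/P = Σzᵢ/Pᵢˢᵃᵗ.
1/P = 0.3993/291.3 + 0.4396/109.6 + 0.1611/109.2 = 0.0068570 ⇒ P = 145.8369 kPa
xᵢ = zᵢP/Pᵢˢᵃᵗ ⇒ x_3 = 0.1611·145.8369/109.2 = 0.2151

Pdew = 145.8369 kPa, x_3 = 0.2151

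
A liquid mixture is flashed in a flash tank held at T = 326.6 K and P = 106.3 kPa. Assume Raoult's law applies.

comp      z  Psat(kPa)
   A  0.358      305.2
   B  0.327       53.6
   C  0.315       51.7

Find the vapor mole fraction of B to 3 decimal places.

y_B = 0.201

Raoult's law: Kᵢ = Pᵢˢᵃᵗ/P = Pᵢˢᵃᵗ/106.3.
  K_A = 305.2/106.3 = 2.87112, K_B = 53.6/106.3 = 0.50423, K_C = 51.7/106.3 = 0.48636
Rachford–Rice: g(β) = Σ zᵢ(Kᵢ−1)/(1+β(Kᵢ−1)) = 0.
Check two-phase: ΣzᵢKᵢ = 1.346 > 1 and Σzᵢ/Kᵢ = 1.421 > 1, so g(0) = 0.346 > 0 and g(1) = -0.421 < 0.
Newton–Raphson from β = 0.69:
  β = 0.690: g = -0.2046, g' = -0.624 → β = 0.362
  β = 0.362: g = 0.0031, g' = -0.690 → β = 0.366
Converged at β = 0.366.
Compositions from xᵢ = zᵢ/(1+β(Kᵢ−1)), yᵢ = Kᵢxᵢ:
  A: x = 0.212, y = 0.610
  B: x = 0.400, y = 0.201
  C: x = 0.388, y = 0.189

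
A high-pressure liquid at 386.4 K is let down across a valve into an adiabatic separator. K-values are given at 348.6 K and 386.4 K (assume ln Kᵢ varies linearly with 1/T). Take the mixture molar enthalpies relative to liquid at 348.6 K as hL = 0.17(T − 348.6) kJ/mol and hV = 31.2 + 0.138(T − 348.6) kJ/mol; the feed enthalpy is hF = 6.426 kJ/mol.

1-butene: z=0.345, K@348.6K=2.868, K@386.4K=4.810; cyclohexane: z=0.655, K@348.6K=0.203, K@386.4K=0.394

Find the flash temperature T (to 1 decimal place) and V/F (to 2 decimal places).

T = 357.0 K, V/F = 0.16

Adiabatic flash: solve Rachford–Rice at each trial T, then check hF = ψ·hV(T) + (1−ψ)·hL(T).
  T = 348.6 K: K = (2.868, 0.203), RR gives ψ = 0.082, H_out = 2.566 kJ/mol
  T = 386.4 K: K = (4.810, 0.394), RR gives ψ = 0.397, H_out = 18.344 kJ/mol
  T = 367.5 K: K = (3.764, 0.288), RR gives ψ = 0.247, H_out = 10.781 kJ/mol
  T = 358.1 K: K = (3.300, 0.243), RR gives ψ = 0.171, H_out = 6.896 kJ/mol
  T = 353.4 K: K = (3.081, 0.223), RR gives ψ = 0.129, H_out = 4.824 kJ/mol
  T = 355.8 K: K = (3.192, 0.233), RR gives ψ = 0.151, H_out = 5.896 kJ/mol
Linear interpolation between T = 355.8 (H_out = 5.896) and T = 358.1 (H_out = 6.896) on hF = 6.426 gives T ≈ 357.0 K, at which ψ = 0.16.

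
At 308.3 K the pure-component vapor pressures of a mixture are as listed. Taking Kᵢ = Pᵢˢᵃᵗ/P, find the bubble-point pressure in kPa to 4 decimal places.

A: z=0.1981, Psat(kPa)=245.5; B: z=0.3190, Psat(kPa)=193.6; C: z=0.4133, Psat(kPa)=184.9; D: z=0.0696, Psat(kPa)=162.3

At the bubble point ψ → 0, so ΣzᵢKᵢ = 1 with Kᵢ = Pᵢˢᵃᵗ/P ⇒ P = ΣzᵢPᵢˢᵃᵗ.
P = 0.1981·245.5 + 0.3190·193.6 + 0.4133·184.9 + 0.0696·162.3 = 198.1072 kPa

Pbub = 198.1072 kPa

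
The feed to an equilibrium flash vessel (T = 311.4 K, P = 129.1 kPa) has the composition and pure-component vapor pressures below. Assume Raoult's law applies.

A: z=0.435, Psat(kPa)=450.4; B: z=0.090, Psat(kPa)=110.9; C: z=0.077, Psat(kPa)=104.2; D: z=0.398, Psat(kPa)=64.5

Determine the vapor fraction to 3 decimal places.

Raoult's law: Kᵢ = Pᵢˢᵃᵗ/P = Pᵢˢᵃᵗ/129.1.
  K_A = 450.4/129.1 = 3.48877, K_B = 110.9/129.1 = 0.85902, K_C = 104.2/129.1 = 0.80713, K_D = 64.5/129.1 = 0.49961
Material balance + equilibrium reduce to Σ zᵢ(Kᵢ−1)/(1+ψ(Kᵢ−1)) = 0.
g(0) = ΣzᵢKᵢ − 1 = 0.856 and g(1) = 1 − Σzᵢ/Kᵢ = -0.121, so a root lies in (0, 1).
Newton iteration, ψ⁰ = 0.5:
  ψ = 0.500: g = 0.1867, g' = -0.718 → ψ = 0.760
  ψ = 0.760: g = 0.0214, g' = -0.588 → ψ = 0.796
  ψ = 0.796: g = 0.0001, g' = -0.585 → ψ = 0.797
Converged at ψ = 0.797.

ψ = 0.797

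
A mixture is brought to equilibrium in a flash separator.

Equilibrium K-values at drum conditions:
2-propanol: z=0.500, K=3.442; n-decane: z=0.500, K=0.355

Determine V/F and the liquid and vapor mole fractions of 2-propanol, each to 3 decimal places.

Material balance + equilibrium reduce to Σ zᵢ(Kᵢ−1)/(1+V/F(Kᵢ−1)) = 0.
g(0) = ΣzᵢKᵢ − 1 = 0.899 and g(1) = 1 − Σzᵢ/Kᵢ = -0.554, so a root lies in (0, 1).
Binary case is linear: z₁(K₁−1)(1+V/F(K₂−1)) + z₂(K₂−1)(1+V/F(K₁−1)) = 0
⇒ V/F = [z₁(K₁−1)+z₂(K₂−1)] / [−(K₁−1)(K₂−1)] = 0.8985/1.5751 = 0.570
Compositions from xᵢ = zᵢ/(1+V/F(Kᵢ−1)), yᵢ = Kᵢxᵢ:
  2-propanol: x = 0.209, y = 0.719
  n-decane: x = 0.791, y = 0.281

V/F = 0.570, x_2-propanol = 0.209, y_2-propanol = 0.719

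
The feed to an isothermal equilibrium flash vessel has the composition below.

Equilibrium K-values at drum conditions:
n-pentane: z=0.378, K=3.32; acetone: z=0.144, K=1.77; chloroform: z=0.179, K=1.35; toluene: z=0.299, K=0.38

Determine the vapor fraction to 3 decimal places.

ψ = 0.873

Let ψ = V/F and solve Σ zᵢ(Kᵢ−1)/(1+ψ(Kᵢ−1)) = 0.
Check two-phase: ΣzᵢKᵢ = 1.865 > 1 and Σzᵢ/Kᵢ = 1.115 > 1, so g(0) = 0.865 > 0 and g(1) = -0.115 < 0.
Newton–Raphson from ψ = 0.5:
  ψ = 0.500: g = 0.2707, g' = -0.738 → ψ = 0.867
  ψ = 0.867: g = 0.0050, g' = -0.805 → ψ = 0.873
Converged at ψ = 0.873.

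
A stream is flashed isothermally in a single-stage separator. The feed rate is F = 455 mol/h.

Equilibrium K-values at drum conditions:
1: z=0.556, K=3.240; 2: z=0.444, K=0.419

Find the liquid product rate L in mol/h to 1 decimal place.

L = 109.8 mol/h

Binary case is linear: z₁(K₁−1)(1+ψ(K₂−1)) + z₂(K₂−1)(1+ψ(K₁−1)) = 0
⇒ ψ = [z₁(K₁−1)+z₂(K₂−1)] / [−(K₁−1)(K₂−1)] = 0.9875/1.3014 = 0.759
Then V = ψ·F = 0.7588·455 = 345.2 mol/h and L = F − V = 109.8 mol/h.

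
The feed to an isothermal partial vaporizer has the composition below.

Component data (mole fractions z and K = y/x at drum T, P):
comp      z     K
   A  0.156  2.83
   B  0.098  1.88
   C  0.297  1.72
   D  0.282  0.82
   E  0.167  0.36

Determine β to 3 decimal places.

Rachford–Rice: g(β) = Σ zᵢ(Kᵢ−1)/(1+β(Kᵢ−1)) = 0.
Check two-phase: ΣzᵢKᵢ = 1.428 > 1 and Σzᵢ/Kᵢ = 1.088 > 1, so g(0) = 0.428 > 0 and g(1) = -0.088 < 0.
Newton–Raphson from β = 0.38:
  β = 0.380: g = 0.2052, g' = -0.449 → β = 0.837
  β = 0.837: g = 0.0060, g' = -0.496 → β = 0.849
Converged at β = 0.849.

β = 0.849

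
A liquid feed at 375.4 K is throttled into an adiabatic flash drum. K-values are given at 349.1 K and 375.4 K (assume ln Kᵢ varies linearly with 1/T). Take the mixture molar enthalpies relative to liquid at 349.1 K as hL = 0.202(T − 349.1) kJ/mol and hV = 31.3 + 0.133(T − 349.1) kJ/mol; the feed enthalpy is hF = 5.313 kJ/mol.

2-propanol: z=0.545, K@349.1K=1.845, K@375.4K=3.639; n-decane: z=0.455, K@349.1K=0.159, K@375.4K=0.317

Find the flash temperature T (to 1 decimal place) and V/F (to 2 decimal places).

Adiabatic flash: solve Rachford–Rice at each trial T, then check hF = ψ·hV(T) + (1−ψ)·hL(T).
  T = 349.1 K: K = (1.845, 0.159), RR gives ψ = 0.110, H_out = 3.430 kJ/mol
  T = 375.4 K: K = (3.639, 0.317), RR gives ψ = 0.626, H_out = 23.757 kJ/mol
  T = 362.2 K: K = (2.620, 0.227), RR gives ψ = 0.424, H_out = 15.540 kJ/mol
  T = 355.6 K: K = (2.203, 0.190), RR gives ψ = 0.295, H_out = 10.409 kJ/mol
  T = 352.4 K: K = (2.020, 0.174), RR gives ψ = 0.214, H_out = 7.321 kJ/mol
  T = 350.8 K: K = (1.934, 0.167), RR gives ψ = 0.167, H_out = 5.545 kJ/mol
Linear interpolation between T = 349.1 (H_out = 3.430) and T = 350.8 (H_out = 5.545) on hF = 5.313 gives T ≈ 350.6 K, at which ψ = 0.16.

T = 350.6 K, V/F = 0.16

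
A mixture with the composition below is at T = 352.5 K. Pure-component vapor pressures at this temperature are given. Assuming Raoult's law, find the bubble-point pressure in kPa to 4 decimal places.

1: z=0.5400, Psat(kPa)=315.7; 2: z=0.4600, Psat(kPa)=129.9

At the bubble point ψ → 0, so ΣzᵢKᵢ = 1 with Kᵢ = Pᵢˢᵃᵗ/P ⇒ P = ΣzᵢPᵢˢᵃᵗ.
P = 0.5400·315.7 + 0.4600·129.9 = 230.2320 kPa

Pbub = 230.2320 kPa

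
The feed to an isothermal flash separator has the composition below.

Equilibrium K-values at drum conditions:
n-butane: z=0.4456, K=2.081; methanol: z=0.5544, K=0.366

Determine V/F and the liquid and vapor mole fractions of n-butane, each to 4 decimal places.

V/F = 0.1900, x_n-butane = 0.3697, y_n-butane = 0.7693

Rachford–Rice: g(V/F) = Σ zᵢ(Kᵢ−1)/(1+V/F(Kᵢ−1)) = 0.
g(0) = ΣzᵢKᵢ − 1 = 0.1302 and g(1) = 1 − Σzᵢ/Kᵢ = -0.7289, so a root lies in (0, 1).
Newton–Raphson from V/F = 0.45:
  V/F = 0.4500: g = -0.16774, g' = -0.6719 → V/F = 0.2004
  V/F = 0.2004: g = -0.00670, g' = -0.6442 → V/F = 0.1900
Converged at V/F = 0.1900.
Compositions from xᵢ = zᵢ/(1+V/F(Kᵢ−1)), yᵢ = Kᵢxᵢ:
  n-butane: x = 0.3697, y = 0.7693
  methanol: x = 0.6303, y = 0.2307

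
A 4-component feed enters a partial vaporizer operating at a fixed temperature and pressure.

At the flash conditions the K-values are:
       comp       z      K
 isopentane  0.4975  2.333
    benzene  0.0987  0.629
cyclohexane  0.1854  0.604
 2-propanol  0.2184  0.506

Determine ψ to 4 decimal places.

Newton iteration, ψ⁰ = 0.38:
  ψ = 0.3800: g = 0.17832, g' = -0.5290 → ψ = 0.7171
  ψ = 0.7171: g = 0.01955, g' = -0.4408 → ψ = 0.7615
Converged at ψ = 0.7615.

ψ = 0.7615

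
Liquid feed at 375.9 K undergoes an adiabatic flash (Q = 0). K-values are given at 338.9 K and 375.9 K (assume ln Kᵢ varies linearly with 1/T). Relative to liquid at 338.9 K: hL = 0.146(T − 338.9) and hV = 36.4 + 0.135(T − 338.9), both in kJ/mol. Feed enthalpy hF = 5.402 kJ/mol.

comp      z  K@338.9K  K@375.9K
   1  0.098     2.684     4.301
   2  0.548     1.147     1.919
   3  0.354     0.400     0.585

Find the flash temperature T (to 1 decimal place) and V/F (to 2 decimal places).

T = 340.4 K, V/F = 0.14

Adiabatic flash: solve Rachford–Rice at each trial T, then check hF = ψ·hV(T) + (1−ψ)·hL(T).
  T = 338.9 K: K = (2.684, 1.147, 0.400), RR gives ψ = 0.085, H_out = 3.105 kJ/mol
  T = 375.9 K: K = (4.301, 1.919, 0.585), RR gives ψ = 1.000, H_out = 41.395 kJ/mol
  T = 357.4 K: K = (3.439, 1.504, 0.489), RR gives ψ = 0.727, H_out = 29.009 kJ/mol
  T = 348.1 K: K = (3.046, 1.317, 0.443), RR gives ψ = 0.431, H_out = 16.978 kJ/mol
  T = 343.5 K: K = (2.862, 1.230, 0.421), RR gives ψ = 0.262, H_out = 10.206 kJ/mol
  T = 341.2 K: K = (2.772, 1.188, 0.411), RR gives ψ = 0.174, H_out = 6.671 kJ/mol
Linear interpolation between T = 338.9 (H_out = 3.105) and T = 341.2 (H_out = 6.671) on hF = 5.402 gives T ≈ 340.4 K, at which ψ = 0.14.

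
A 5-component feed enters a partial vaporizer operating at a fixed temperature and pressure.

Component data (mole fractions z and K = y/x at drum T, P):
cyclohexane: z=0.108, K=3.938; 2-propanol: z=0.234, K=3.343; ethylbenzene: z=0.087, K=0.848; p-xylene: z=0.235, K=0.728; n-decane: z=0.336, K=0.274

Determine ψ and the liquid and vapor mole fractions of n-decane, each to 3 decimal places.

Material balance + equilibrium reduce to Σ zᵢ(Kᵢ−1)/(1+ψ(Kᵢ−1)) = 0.
g(0) = ΣzᵢKᵢ − 1 = 0.544 and g(1) = 1 − Σzᵢ/Kᵢ = -0.749, so a root lies in (0, 1).
Iterate (Newton) starting at ψ = 0.5:
  ψ = 0.500: g = -0.0902, g' = -0.887 → ψ = 0.398
  ψ = 0.398: g = 0.0009, g' = -0.916 → ψ = 0.399
Converged at ψ = 0.399.
Compositions from xᵢ = zᵢ/(1+ψ(Kᵢ−1)), yᵢ = Kᵢxᵢ:
  cyclohexane: x = 0.050, y = 0.196
  2-propanol: x = 0.121, y = 0.404
  ethylbenzene: x = 0.093, y = 0.079
  p-xylene: x = 0.264, y = 0.192
  n-decane: x = 0.473, y = 0.130

ψ = 0.399, x_n-decane = 0.473, y_n-decane = 0.130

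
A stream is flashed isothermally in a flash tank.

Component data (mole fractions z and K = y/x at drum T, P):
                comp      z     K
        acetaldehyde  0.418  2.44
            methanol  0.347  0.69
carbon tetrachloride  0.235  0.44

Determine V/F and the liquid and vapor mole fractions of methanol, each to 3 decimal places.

V/F = 0.584, x_methanol = 0.424, y_methanol = 0.292

Material balance + equilibrium reduce to Σ zᵢ(Kᵢ−1)/(1+V/F(Kᵢ−1)) = 0.
Check two-phase: ΣzᵢKᵢ = 1.363 > 1 and Σzᵢ/Kᵢ = 1.208 > 1, so g(0) = 0.363 > 0 and g(1) = -0.208 < 0.
Iterate (Newton) starting at V/F = 0.62:
  V/F = 0.620: g = -0.0168, g' = -0.466 → V/F = 0.584
Converged at V/F = 0.584.
Compositions from xᵢ = zᵢ/(1+V/F(Kᵢ−1)), yᵢ = Kᵢxᵢ:
  acetaldehyde: x = 0.227, y = 0.554
  methanol: x = 0.424, y = 0.292
  carbon tetrachloride: x = 0.349, y = 0.154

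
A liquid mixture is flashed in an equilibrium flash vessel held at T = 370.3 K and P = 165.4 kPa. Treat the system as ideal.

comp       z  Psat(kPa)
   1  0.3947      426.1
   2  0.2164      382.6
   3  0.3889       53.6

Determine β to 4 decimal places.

Raoult's law: Kᵢ = Pᵢˢᵃᵗ/P = Pᵢˢᵃᵗ/165.4.
  K_1 = 426.1/165.4 = 2.576179, K_2 = 382.6/165.4 = 2.313180, K_3 = 53.6/165.4 = 0.324063
Newton–Raphson from β = 0.5:
  β = 0.5000: g = 0.12239, g' = -0.8481 → β = 0.6443
  β = 0.6443: g = -0.00310, g' = -0.9085 → β = 0.6409
Converged at β = 0.6409.

β = 0.6409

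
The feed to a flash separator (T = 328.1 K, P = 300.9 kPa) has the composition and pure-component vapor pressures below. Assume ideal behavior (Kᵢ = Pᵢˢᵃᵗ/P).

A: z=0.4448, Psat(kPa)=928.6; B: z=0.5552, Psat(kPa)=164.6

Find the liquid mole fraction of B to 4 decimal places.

Raoult's law: Kᵢ = Pᵢˢᵃᵗ/P = Pᵢˢᵃᵗ/300.9.
  K_A = 928.6/300.9 = 3.086075, K_B = 164.6/300.9 = 0.547026
Rachford–Rice: g(ψ) = Σ zᵢ(Kᵢ−1)/(1+ψ(Kᵢ−1)) = 0.
g(0) = ΣzᵢKᵢ − 1 = 0.6764 and g(1) = 1 − Σzᵢ/Kᵢ = -0.1591, so a root lies in (0, 1).
Binary case is linear: z₁(K₁−1)(1+ψ(K₂−1)) + z₂(K₂−1)(1+ψ(K₁−1)) = 0
⇒ ψ = [z₁(K₁−1)+z₂(K₂−1)] / [−(K₁−1)(K₂−1)] = 0.67639/0.94494 = 0.7158
Compositions from xᵢ = zᵢ/(1+ψ(Kᵢ−1)), yᵢ = Kᵢxᵢ:
  A: x = 0.1784, y = 0.5506
  B: x = 0.8216, y = 0.4494

x_B = 0.8216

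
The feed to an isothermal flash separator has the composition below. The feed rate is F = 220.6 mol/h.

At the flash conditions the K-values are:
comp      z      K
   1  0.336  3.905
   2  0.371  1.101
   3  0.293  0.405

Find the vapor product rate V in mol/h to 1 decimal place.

Rachford–Rice: g(V/F) = Σ zᵢ(Kᵢ−1)/(1+V/F(Kᵢ−1)) = 0.
Feasibility: ΣzᵢKᵢ = 1.839, Σzᵢ/Kᵢ = 1.146 — both > 1, two phases present.
Newton–Raphson from V/F = 0.66:
  V/F = 0.660: g = 0.0826, g' = -0.618 → V/F = 0.794
  V/F = 0.794: g = -0.0004, g' = -0.635 → V/F = 0.793
Converged at V/F = 0.793.
Then V = V/F·F = 0.7931·220.6 = 175.0 mol/h and L = F − V = 45.6 mol/h.

V = 175.0 mol/h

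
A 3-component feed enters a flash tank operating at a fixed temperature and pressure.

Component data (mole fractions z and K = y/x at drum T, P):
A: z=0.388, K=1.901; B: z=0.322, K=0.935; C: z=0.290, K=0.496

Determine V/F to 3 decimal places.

V/F = 0.585

Rachford–Rice: g(V/F) = Σ zᵢ(Kᵢ−1)/(1+V/F(Kᵢ−1)) = 0.
Feasibility: ΣzᵢKᵢ = 1.182, Σzᵢ/Kᵢ = 1.133 — both > 1, two phases present.
Newton iteration, V/F⁰ = 0.5:
  V/F = 0.500: g = 0.0240, g' = -0.283 → V/F = 0.585
Converged at V/F = 0.585.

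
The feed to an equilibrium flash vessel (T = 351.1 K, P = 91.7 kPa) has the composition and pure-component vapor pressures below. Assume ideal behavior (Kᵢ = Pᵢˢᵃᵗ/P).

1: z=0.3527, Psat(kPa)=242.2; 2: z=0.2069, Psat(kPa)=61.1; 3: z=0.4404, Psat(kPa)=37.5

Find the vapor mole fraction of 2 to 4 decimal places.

y_2 = 0.1528

Raoult's law: Kᵢ = Pᵢˢᵃᵗ/P = Pᵢˢᵃᵗ/91.7.
  K_1 = 242.2/91.7 = 2.641221, K_2 = 61.1/91.7 = 0.666303, K_3 = 37.5/91.7 = 0.408942
Rachford–Rice: g(V/F) = Σ zᵢ(Kᵢ−1)/(1+V/F(Kᵢ−1)) = 0.
g(0) = ΣzᵢKᵢ − 1 = 0.2495 and g(1) = 1 − Σzᵢ/Kᵢ = -0.5210, so a root lies in (0, 1).
Iterate (Newton) starting at V/F = 0.5:
  V/F = 0.5000: g = -0.13442, g' = -0.6298 → V/F = 0.2866
  V/F = 0.2866: g = 0.00397, g' = -0.6906 → V/F = 0.2923
Converged at V/F = 0.2923.
Compositions from xᵢ = zᵢ/(1+V/F(Kᵢ−1)), yᵢ = Kᵢxᵢ:
  1: x = 0.2383, y = 0.6295
  2: x = 0.2293, y = 0.1528
  3: x = 0.5324, y = 0.2177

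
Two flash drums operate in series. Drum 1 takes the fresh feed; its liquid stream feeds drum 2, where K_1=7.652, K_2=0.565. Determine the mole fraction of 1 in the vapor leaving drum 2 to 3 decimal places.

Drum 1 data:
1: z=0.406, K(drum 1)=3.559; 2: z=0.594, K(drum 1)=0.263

Drum 1:
Material balance + equilibrium reduce to Σ zᵢ(Kᵢ−1)/(1+ψ₁(Kᵢ−1)) = 0.
g(0) = ΣzᵢKᵢ − 1 = 0.601 and g(1) = 1 − Σzᵢ/Kᵢ = -1.373, so a root lies in (0, 1).
Newton iteration, ψ₁⁰ = 0.53:
  ψ₁ = 0.530: g = -0.2775, g' = -1.348 → ψ₁ = 0.324
  ψ₁ = 0.324: g = -0.0073, g' = -1.351 → ψ₁ = 0.319
Converged at ψ₁ = 0.319.
Drum-1 compositions:
  1: x = 0.224, y = 0.796
  2: x = 0.776, y = 0.204
Drum-2 feed = drum-1 liquid: z₂ = (0.2236, 0.7764).
Drum 2:
Rachford–Rice: g(ψ₂) = Σ zᵢ(Kᵢ−1)/(1+ψ₂(Kᵢ−1)) = 0.
Check two-phase: ΣzᵢKᵢ = 2.150 > 1 and Σzᵢ/Kᵢ = 1.403 > 1, so g(0) = 1.150 > 0 and g(1) = -0.403 < 0.
Binary case is linear: z₁(K₁−1)(1+ψ₂(K₂−1)) + z₂(K₂−1)(1+ψ₂(K₁−1)) = 0
⇒ ψ₂ = [z₁(K₁−1)+z₂(K₂−1)] / [−(K₁−1)(K₂−1)] = 1.1497/2.8936 = 0.397
  1: x = 0.061, y = 0.470
  2: x = 0.939, y = 0.530

y_1 (drum 2) = 0.470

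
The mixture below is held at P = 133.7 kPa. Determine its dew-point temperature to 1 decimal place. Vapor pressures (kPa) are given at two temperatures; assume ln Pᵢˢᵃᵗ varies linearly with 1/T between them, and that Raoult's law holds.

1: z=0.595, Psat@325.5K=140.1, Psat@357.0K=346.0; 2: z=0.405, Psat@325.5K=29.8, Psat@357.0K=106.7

Dew-point temperature: Σzᵢ·P/Pᵢˢᵃᵗ(T) = 1. Interpolate ln Pᵢˢᵃᵗ = aᵢ + bᵢ/T.
  T = 325.5 K: ΣzᵢP/Pᵢˢᵃᵗ = 2.3849
  T = 357.0 K: ΣzᵢP/Pᵢˢᵃᵗ = 0.7374
  T = 341.2 K: ΣzᵢP/Pᵢˢᵃᵗ = 1.2887
  T = 349.1 K: ΣzᵢP/Pᵢˢᵃᵗ = 0.9679
  T = 345.1 K: ΣzᵢP/Pᵢˢᵃᵗ = 1.1168
  T = 347.1 K: ΣzᵢP/Pᵢˢᵃᵗ = 1.0392
Interpolating between 347.1 K and 349.1 K gives T ≈ 348.2 K.

T = 348.2 K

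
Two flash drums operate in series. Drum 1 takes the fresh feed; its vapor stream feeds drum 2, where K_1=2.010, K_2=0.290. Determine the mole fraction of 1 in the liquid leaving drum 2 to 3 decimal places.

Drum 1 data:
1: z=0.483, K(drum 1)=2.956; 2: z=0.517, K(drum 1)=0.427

x_1 (drum 2) = 0.413

Drum 1:
Let ψ₁ = V/F and solve Σ zᵢ(Kᵢ−1)/(1+ψ₁(Kᵢ−1)) = 0.
Feasibility: ΣzᵢKᵢ = 1.649, Σzᵢ/Kᵢ = 1.374 — both > 1, two phases present.
Iterate (Newton) starting at ψ₁ = 0.59:
  ψ₁ = 0.590: g = -0.0089, g' = -0.786 → ψ₁ = 0.579
Converged at ψ₁ = 0.579.
Drum-1 compositions:
  1: x = 0.227, y = 0.670
  2: x = 0.773, y = 0.330
Drum-2 feed = drum-1 vapor: z₂ = (0.6697, 0.3303).
Drum 2:
Material balance + equilibrium reduce to Σ zᵢ(Kᵢ−1)/(1+ψ₂(Kᵢ−1)) = 0.
Feasibility: ΣzᵢKᵢ = 1.442, Σzᵢ/Kᵢ = 1.472 — both > 1, two phases present.
Newton–Raphson from ψ₂ = 0.5:
  ψ₂ = 0.500: g = 0.0859, g' = -0.702 → ψ₂ = 0.622
  ψ₂ = 0.622: g = -0.0048, g' = -0.792 → ψ₂ = 0.616
Converged at ψ₂ = 0.616.
  1: x = 0.413, y = 0.830
  2: x = 0.587, y = 0.170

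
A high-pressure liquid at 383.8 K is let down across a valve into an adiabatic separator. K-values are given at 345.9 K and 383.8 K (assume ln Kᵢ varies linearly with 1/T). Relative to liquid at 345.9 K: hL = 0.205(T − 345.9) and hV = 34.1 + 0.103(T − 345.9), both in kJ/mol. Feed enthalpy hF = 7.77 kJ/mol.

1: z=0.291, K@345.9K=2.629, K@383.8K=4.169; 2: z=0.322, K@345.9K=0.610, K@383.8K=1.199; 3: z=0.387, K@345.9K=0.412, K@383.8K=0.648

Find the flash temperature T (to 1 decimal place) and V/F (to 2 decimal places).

T = 349.2 K, V/F = 0.21

Adiabatic flash: solve Rachford–Rice at each trial T, then check hF = ψ·hV(T) + (1−ψ)·hL(T).
  T = 345.9 K: K = (2.629, 0.610, 0.412), RR gives ψ = 0.147, H_out = 5.020 kJ/mol
  T = 383.8 K: K = (4.169, 1.199, 0.648), RR gives ψ = 1.000, H_out = 38.004 kJ/mol
  T = 364.9 K: K = (3.353, 0.871, 0.523), RR gives ψ = 0.558, H_out = 21.830 kJ/mol
  T = 355.4 K: K = (2.978, 0.732, 0.466), RR gives ψ = 0.335, H_out = 13.034 kJ/mol
  T = 350.6 K: K = (2.799, 0.669, 0.438), RR gives ψ = 0.238, H_out = 8.949 kJ/mol
  T = 348.2 K: K = (2.711, 0.638, 0.425), RR gives ψ = 0.191, H_out = 6.942 kJ/mol
Linear interpolation between T = 348.2 (H_out = 6.942) and T = 350.6 (H_out = 8.949) on hF = 7.77 gives T ≈ 349.2 K, at which ψ = 0.21.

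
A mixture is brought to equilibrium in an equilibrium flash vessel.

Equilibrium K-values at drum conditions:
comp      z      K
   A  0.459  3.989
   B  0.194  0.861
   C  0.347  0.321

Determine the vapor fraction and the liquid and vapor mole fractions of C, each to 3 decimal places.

Rachford–Rice: g(ψ) = Σ zᵢ(Kᵢ−1)/(1+ψ(Kᵢ−1)) = 0.
g(0) = ΣzᵢKᵢ − 1 = 1.109 and g(1) = 1 − Σzᵢ/Kᵢ = -0.421, so a root lies in (0, 1).
Newton iteration, ψ⁰ = 0.45:
  ψ = 0.450: g = 0.2170, g' = -1.082 → ψ = 0.651
  ψ = 0.651: g = 0.0142, g' = -0.991 → ψ = 0.665
Converged at ψ = 0.665.
Compositions from xᵢ = zᵢ/(1+ψ(Kᵢ−1)), yᵢ = Kᵢxᵢ:
  A: x = 0.154, y = 0.613
  B: x = 0.214, y = 0.184
  C: x = 0.633, y = 0.203

ψ = 0.665, x_C = 0.633, y_C = 0.203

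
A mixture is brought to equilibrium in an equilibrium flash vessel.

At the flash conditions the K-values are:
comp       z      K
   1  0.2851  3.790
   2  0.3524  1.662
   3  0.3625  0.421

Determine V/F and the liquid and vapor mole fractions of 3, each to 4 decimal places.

Rachford–Rice: g(V/F) = Σ zᵢ(Kᵢ−1)/(1+V/F(Kᵢ−1)) = 0.
Check two-phase: ΣzᵢKᵢ = 1.8188 > 1 and Σzᵢ/Kᵢ = 1.1483 > 1, so g(0) = 0.8188 > 0 and g(1) = -0.1483 < 0.
Newton iteration, V/F⁰ = 0.43:
  V/F = 0.4300: g = 0.26374, g' = -0.7677 → V/F = 0.7736
  V/F = 0.7736: g = 0.02599, g' = -0.6887 → V/F = 0.8113
  V/F = 0.8113: g = -0.00031, g' = -0.7059 → V/F = 0.8109
Converged at V/F = 0.8109.
Compositions from xᵢ = zᵢ/(1+V/F(Kᵢ−1)), yᵢ = Kᵢxᵢ:
  1: x = 0.0874, y = 0.3312
  2: x = 0.2293, y = 0.3811
  3: x = 0.6833, y = 0.2877

V/F = 0.8109, x_3 = 0.6833, y_3 = 0.2877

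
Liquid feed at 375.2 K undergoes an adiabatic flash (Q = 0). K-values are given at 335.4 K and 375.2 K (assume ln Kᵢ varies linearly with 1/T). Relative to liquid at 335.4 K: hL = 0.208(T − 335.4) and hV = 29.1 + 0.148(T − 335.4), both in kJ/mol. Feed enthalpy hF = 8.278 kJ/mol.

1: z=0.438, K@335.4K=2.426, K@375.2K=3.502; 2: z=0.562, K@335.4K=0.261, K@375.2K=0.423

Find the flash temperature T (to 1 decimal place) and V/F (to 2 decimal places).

T = 340.8 K, V/F = 0.25

Adiabatic flash: solve Rachford–Rice at each trial T, then check hF = ψ·hV(T) + (1−ψ)·hL(T).
  T = 335.4 K: K = (2.426, 0.261), RR gives ψ = 0.199, H_out = 5.779 kJ/mol
  T = 375.2 K: K = (3.502, 0.423), RR gives ψ = 0.534, H_out = 22.555 kJ/mol
  T = 355.3 K: K = (2.945, 0.337), RR gives ψ = 0.371, H_out = 14.505 kJ/mol
  T = 345.4 K: K = (2.682, 0.298), RR gives ψ = 0.290, H_out = 10.332 kJ/mol
  T = 340.4 K: K = (2.553, 0.279), RR gives ψ = 0.246, H_out = 8.111 kJ/mol
  T = 342.9 K: K = (2.617, 0.288), RR gives ψ = 0.268, H_out = 9.234 kJ/mol
  T = 341.6 K: K = (2.583, 0.283), RR gives ψ = 0.256, H_out = 8.653 kJ/mol
Linear interpolation between T = 340.4 (H_out = 8.111) and T = 341.6 (H_out = 8.653) on hF = 8.278 gives T ≈ 340.8 K, at which ψ = 0.25.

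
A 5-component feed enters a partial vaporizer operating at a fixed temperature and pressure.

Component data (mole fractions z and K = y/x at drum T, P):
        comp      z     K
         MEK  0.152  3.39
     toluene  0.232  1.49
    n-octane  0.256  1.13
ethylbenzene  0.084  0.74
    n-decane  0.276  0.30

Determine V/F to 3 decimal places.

Newton–Raphson from V/F = 0.5:
  V/F = 0.500: g = -0.0343, g' = -0.548 → V/F = 0.437
Converged at V/F = 0.437.

V/F = 0.437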